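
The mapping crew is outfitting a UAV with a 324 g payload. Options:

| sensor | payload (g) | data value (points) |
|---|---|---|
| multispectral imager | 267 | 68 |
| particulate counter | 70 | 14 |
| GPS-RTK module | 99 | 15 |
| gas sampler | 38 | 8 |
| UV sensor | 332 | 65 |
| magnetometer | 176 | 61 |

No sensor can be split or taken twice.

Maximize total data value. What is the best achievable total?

84

Taking the top-ratio sensors first gives particulate counter + gas sampler + magnetometer for 83 (284 g).
Dropping particulate counter frees 70 g; slotting in GPS-RTK module (99 g) lifts the total to 84 at 313 g.
Every other selection either busts 324 g or fails to beat 84.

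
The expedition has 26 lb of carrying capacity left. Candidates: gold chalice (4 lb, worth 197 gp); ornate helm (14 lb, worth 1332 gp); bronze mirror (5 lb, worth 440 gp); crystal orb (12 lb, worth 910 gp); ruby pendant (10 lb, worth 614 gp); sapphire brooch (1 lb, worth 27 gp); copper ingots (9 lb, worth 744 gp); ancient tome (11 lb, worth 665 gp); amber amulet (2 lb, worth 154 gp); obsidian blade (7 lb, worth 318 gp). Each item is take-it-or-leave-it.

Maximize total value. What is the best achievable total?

Density check — ornate helm 95.14, bronze mirror 88.00, copper ingots 82.67 are the best per lb.
Taking the top-ratio items first gives gold chalice + ornate helm + bronze mirror + sapphire brooch + amber amulet for 2150 (26 lb).
Replace gold chalice and bronze mirror with copper ingots: the trade gains 107 net, giving 2257 at 26 lb.

2257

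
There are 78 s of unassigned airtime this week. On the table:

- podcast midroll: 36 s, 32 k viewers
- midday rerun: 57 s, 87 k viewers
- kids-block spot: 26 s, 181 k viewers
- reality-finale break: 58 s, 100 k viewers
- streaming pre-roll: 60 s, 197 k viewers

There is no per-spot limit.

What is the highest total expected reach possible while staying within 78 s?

3×kids-block spot uses 78 of the 78 s and totals 543.
No other feasible combination exceeds 543.

543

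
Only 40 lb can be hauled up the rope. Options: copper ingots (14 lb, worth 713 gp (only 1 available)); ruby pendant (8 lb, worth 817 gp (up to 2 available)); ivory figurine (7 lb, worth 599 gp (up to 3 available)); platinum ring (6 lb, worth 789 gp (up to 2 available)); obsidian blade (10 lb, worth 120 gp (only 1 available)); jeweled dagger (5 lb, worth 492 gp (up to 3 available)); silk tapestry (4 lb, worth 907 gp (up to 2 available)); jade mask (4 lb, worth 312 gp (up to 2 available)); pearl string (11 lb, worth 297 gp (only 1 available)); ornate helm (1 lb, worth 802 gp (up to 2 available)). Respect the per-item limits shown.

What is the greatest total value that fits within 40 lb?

6797

Filling by ratio: 2×ruby pendant + 2×platinum ring + 2×silk tapestry + 2×ornate helm for 6630, with 2 lb left unused.
The 8 lb tied up in ruby pendant is better spent on 2×jeweled dagger — total rises to 6797 (40 lb).
That's the maximum — no swap from here does better than 6797.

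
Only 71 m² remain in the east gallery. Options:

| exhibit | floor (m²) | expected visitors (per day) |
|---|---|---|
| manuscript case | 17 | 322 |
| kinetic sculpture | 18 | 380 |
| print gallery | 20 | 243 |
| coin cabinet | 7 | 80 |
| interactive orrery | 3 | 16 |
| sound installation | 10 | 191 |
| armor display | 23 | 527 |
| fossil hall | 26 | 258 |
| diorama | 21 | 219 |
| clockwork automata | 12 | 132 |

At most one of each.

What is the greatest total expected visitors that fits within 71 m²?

1436

Manuscript case + kinetic sculpture + interactive orrery + sound installation + armor display uses 71 of the 71 m² and totals 1436.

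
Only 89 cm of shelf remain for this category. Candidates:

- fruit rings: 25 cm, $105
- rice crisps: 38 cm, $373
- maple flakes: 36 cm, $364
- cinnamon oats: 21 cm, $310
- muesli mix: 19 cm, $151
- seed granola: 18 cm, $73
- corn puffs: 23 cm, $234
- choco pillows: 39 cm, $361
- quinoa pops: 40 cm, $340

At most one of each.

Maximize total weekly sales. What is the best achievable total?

917

The ratio heuristic lands on maple flakes + cinnamon oats + corn puffs (908) but leaves 9 cm idle.
Replace maple flakes with rice crisps: the trade gains 9 net, giving 917 at 82 cm.
The spare 7 cm is too small for any remaining product, and no exchange beats 917.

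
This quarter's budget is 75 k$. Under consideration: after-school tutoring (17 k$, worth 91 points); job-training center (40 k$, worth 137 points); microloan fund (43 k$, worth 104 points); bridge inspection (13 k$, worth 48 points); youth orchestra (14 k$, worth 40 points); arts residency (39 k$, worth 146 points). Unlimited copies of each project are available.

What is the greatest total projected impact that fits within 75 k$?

364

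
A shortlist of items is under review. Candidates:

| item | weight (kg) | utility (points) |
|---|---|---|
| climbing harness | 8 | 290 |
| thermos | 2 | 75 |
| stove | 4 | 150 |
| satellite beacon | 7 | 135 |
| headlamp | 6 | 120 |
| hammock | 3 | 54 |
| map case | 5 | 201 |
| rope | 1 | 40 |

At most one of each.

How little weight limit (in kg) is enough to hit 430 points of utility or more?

Need the lightest bundle worth ≥ 430.
climbing harness + stove reaches 440 using 12 kg.
Any bundle with less than 12 kg falls short of 430.

12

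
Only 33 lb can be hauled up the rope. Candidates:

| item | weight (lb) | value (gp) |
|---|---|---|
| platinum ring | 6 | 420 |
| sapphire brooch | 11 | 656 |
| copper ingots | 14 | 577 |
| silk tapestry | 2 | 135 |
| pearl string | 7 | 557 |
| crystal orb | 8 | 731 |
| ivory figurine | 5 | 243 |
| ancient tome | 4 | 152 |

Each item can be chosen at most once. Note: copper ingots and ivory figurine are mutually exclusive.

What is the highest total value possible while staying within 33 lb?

2364

Greedy by ratio would take platinum ring + silk tapestry + pearl string + crystal orb + ivory figurine + ancient tome: 32 lb used, total 2238.
Replace silk tapestry and ivory figurine and ancient tome with sapphire brooch: the trade gains 126 net, giving 2364 at 32 lb.
The spare 1 lb is too small for any remaining item, and no feasible exchange beats 2364.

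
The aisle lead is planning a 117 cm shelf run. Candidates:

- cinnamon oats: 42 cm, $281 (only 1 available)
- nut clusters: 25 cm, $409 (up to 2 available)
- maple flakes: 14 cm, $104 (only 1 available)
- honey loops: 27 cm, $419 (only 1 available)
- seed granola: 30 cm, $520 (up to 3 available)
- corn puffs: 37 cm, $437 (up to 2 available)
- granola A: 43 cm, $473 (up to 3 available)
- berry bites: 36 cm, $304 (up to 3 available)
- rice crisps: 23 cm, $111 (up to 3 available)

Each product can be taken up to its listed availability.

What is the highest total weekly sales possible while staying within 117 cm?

Taking the top-ratio products first gives nut clusters + 3×seed granola for 1969 (115 cm).
Replace nut clusters with honey loops: the trade gains 10 net, giving 1979 at 117 cm.
Every other selection either busts 117 cm or exceeds an availability limit or fails to beat 1979.

1979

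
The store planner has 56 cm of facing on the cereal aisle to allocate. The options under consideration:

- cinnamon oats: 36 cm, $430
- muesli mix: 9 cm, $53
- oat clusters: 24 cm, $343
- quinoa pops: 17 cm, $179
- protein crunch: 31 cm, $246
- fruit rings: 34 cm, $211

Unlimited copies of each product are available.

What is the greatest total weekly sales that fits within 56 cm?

Taking 2×oat clusters: 48 cm used, 686 in weekly sales.

686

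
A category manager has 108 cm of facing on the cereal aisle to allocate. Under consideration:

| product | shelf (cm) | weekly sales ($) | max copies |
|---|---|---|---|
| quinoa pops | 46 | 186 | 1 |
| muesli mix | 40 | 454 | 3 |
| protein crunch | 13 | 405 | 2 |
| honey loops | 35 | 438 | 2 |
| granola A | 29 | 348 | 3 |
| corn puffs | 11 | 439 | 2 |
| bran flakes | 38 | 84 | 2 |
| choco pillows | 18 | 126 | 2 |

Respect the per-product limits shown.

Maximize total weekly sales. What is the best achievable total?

2384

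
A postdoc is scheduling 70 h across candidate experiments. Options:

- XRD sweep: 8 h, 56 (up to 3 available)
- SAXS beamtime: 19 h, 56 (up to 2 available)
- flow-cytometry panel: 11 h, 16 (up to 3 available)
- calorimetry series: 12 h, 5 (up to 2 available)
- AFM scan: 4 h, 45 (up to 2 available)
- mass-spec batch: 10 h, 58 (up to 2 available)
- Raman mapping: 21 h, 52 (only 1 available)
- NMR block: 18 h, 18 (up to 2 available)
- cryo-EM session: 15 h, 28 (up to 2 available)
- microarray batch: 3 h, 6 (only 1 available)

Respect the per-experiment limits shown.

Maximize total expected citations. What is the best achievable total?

Ranking by ratio (expected citations/h): AFM scan 11.25, XRD sweep 7.00, mass-spec batch 5.80.
Taking 3×XRD sweep + 2×AFM scan + 2×mass-spec batch + cryo-EM session + microarray batch: 70 h used, 408 in expected citations.

408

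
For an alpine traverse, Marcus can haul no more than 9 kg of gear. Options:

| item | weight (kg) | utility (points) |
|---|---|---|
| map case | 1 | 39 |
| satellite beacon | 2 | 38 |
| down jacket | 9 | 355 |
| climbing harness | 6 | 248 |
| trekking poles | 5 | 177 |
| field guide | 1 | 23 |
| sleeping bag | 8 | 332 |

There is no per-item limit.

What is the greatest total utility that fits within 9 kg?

Ranking by ratio (utility/kg): sleeping bag 41.50, climbing harness 41.33, down jacket 39.44, map case 39.00.
The ratio ordering already packs tightly: map case + sleeping bag, 9 kg, 371.
No other feasible combination exceeds 371.

371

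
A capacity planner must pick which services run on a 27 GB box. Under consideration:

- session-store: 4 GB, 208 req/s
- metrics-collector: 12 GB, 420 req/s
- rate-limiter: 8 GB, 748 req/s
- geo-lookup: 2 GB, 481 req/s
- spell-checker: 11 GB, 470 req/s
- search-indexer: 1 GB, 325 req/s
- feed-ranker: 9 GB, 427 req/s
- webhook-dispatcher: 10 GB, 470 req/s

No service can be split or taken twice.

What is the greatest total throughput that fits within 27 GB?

A density-first pass picks session-store + rate-limiter + geo-lookup + search-indexer + feed-ranker — 2189 at 24 GB.
The 9 GB tied up in feed-ranker is better spent on spell-checker — total rises to 2232 (26 GB).
An exhaustive check of the 256 subsets confirms 2232.

2232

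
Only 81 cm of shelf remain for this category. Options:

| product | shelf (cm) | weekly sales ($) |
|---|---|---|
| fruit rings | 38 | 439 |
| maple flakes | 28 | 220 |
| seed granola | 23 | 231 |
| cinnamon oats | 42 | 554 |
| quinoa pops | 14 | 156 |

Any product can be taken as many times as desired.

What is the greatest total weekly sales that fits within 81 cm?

By weekly sales per cm: cinnamon oats 13.19, fruit rings 11.55, quinoa pops 11.14, seed granola 10.04 lead.
Fruit rings + cinnamon oats uses 80 of the 81 cm and totals 993.
The spare 1 cm is too small for any remaining product, and no exchange beats 993.

993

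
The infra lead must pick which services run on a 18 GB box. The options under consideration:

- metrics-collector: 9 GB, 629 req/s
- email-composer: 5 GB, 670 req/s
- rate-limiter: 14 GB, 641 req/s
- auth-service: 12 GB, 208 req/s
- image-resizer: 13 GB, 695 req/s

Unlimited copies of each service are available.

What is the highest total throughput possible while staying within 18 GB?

2010

The ratio ordering already packs tightly: 3×email-composer, 15 GB, 2010.
Nothing else within 18 GB beats 2010.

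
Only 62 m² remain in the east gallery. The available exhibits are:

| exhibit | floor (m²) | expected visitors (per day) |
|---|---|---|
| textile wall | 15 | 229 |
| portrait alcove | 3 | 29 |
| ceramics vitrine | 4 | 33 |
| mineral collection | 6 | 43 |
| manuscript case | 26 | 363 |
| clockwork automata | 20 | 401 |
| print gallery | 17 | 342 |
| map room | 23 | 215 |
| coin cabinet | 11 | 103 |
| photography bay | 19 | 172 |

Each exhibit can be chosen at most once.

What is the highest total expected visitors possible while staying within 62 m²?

1048

Greedy by ratio would take textile wall + portrait alcove + ceramics vitrine + clockwork automata + print gallery: 59 m² used, total 1034.
The 3 m² tied up in portrait alcove is better spent on mineral collection — total rises to 1048 (62 m²).
Nothing else within 62 m² beats 1048.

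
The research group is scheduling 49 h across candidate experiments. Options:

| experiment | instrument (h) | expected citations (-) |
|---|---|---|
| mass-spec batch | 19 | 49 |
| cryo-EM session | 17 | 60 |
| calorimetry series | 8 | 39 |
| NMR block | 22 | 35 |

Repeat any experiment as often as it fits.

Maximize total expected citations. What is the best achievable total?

234

The ratio ordering already packs tightly: 6×calorimetry series, 48 h, 234.
No other feasible combination exceeds 234.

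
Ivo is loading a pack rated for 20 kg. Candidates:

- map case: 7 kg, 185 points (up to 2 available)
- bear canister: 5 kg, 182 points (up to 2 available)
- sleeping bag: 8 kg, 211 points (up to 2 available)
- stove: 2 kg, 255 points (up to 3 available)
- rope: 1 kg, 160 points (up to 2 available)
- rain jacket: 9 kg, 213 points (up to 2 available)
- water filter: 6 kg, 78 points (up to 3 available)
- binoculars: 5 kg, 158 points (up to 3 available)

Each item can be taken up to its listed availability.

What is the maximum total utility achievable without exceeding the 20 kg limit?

1452

The ratio heuristic lands on 2×bear canister + 3×stove + 2×rope (1449) but leaves 2 kg idle.
Replace bear canister with map case: the trade gains 3 net, giving 1452 at 20 kg.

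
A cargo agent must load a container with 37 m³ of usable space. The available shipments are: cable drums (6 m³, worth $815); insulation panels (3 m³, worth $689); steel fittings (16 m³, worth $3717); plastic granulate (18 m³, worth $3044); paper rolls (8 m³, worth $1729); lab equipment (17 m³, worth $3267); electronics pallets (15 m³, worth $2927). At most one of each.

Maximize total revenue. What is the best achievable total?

7673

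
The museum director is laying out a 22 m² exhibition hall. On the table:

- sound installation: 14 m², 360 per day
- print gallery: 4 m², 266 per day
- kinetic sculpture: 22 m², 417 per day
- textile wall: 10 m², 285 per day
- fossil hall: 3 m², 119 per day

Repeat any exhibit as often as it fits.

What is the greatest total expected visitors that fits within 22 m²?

The ratio ordering already packs tightly: 5×print gallery, 20 m², 1330.

1330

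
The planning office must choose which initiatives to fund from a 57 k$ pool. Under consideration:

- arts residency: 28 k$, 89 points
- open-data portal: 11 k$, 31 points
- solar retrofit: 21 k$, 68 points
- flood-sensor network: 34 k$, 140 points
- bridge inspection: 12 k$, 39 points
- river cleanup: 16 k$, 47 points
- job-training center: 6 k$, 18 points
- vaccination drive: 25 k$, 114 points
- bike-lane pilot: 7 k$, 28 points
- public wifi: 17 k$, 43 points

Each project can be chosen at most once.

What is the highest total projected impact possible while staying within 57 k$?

215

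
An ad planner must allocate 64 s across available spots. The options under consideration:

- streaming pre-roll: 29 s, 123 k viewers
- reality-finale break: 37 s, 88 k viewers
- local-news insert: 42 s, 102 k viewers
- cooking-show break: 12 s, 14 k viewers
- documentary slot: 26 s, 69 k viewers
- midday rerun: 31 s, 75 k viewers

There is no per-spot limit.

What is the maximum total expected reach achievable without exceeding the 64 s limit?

246

2×streaming pre-roll uses 58 of the 64 s and totals 246.
The spare 6 s is too small for any remaining spot, and no exchange beats 246.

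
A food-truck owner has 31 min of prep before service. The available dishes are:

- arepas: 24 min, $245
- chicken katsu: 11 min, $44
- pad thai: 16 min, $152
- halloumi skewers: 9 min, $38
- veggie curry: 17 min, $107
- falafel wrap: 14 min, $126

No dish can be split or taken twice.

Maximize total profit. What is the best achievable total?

Filling by ratio: arepas for 245, with 7 min left unused.
The 24 min tied up in arepas is better spent on pad thai + falafel wrap — total rises to 278 (30 min).

278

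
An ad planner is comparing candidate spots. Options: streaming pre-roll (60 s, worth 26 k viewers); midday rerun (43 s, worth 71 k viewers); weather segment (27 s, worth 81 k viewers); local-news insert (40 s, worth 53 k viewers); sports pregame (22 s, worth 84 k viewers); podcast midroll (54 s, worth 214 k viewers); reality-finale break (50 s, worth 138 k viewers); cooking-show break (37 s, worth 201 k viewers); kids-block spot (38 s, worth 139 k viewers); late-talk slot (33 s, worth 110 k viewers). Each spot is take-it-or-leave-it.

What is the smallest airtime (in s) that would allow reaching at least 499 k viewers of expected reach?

113

Minimise s subject to total expected reach ≥ 499.
sports pregame + podcast midroll + cooking-show break: 499 expected reach at 113 s.
Any bundle with less than 113 s falls short of 499.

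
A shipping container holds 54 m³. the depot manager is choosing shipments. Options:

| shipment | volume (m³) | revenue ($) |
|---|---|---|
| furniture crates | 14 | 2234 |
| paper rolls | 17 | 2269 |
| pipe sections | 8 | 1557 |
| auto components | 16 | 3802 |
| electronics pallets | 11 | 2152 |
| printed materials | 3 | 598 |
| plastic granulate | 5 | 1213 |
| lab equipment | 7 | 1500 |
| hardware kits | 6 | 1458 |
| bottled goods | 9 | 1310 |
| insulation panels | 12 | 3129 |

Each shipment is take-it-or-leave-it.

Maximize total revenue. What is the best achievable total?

12659

Density check — insulation panels 260.75, hardware kits 243.00, plastic granulate 242.60, auto components 237.62 are the best per m³.
Greedy by ratio would take auto components + printed materials + plastic granulate + lab equipment + hardware kits + insulation panels: 49 m³ used, total 11700.
Dropping printed materials frees 3 m³; slotting in pipe sections (8 m³) lifts the total to 12659 at 54 m³.
Nothing else within 54 m³ beats 12659.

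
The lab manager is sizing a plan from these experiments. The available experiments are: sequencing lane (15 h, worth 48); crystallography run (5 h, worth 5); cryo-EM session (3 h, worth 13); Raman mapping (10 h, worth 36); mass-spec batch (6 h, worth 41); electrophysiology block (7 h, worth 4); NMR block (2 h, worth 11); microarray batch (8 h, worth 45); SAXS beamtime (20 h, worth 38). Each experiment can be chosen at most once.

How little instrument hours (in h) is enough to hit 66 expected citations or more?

Look for the lowest-instrument combination reaching 66.
cryo-EM session + NMR block + microarray batch: 69 expected citations at 13 h.
Below 13 h the best achievable stays under 66.

13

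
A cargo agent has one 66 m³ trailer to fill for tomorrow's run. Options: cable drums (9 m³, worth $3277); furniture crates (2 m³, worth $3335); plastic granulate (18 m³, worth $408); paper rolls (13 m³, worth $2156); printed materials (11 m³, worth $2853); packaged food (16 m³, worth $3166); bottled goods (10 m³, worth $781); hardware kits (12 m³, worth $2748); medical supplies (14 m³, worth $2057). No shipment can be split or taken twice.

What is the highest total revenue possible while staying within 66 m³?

Density check — furniture crates 1667.50, cable drums 364.11, printed materials 259.36 are the best per m³.
The ratio ordering already packs tightly: cable drums + furniture crates + paper rolls + printed materials + packaged food + hardware kits, 63 m³, 17535.
Every other selection either busts 66 m³ or fails to beat 17535.

17535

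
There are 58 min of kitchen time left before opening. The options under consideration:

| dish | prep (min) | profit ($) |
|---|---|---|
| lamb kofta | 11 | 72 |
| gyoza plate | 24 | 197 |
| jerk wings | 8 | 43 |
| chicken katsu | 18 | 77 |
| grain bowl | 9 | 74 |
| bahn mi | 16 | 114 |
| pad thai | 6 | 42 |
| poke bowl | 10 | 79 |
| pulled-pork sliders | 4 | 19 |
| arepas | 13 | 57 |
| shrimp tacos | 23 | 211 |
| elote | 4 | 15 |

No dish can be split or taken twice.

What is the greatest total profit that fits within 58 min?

487

A density-first pass picks gyoza plate + grain bowl + shrimp tacos — 482 at 56 min.
The 9 min tied up in grain bowl is better spent on poke bowl — total rises to 487 (57 min).
That's the maximum — no swap from here does better than 487.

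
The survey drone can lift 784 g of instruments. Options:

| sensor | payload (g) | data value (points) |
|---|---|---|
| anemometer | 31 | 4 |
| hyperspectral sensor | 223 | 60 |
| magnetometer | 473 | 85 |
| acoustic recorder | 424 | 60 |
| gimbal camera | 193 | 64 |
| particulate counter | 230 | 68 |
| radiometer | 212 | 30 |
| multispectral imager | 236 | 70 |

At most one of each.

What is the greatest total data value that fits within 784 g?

Best packing: anemometer + gimbal camera + particulate counter + multispectral imager — 690 g, 206 total.

206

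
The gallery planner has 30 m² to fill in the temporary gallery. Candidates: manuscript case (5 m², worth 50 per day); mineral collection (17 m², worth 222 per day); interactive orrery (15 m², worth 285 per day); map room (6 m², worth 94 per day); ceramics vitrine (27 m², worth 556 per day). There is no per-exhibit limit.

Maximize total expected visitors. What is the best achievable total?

By expected visitors per m²: ceramics vitrine 20.59, interactive orrery 19.00, map room 15.67, mineral collection 13.06 lead.
Taking the top-ratio exhibits first gives ceramics vitrine for 556 (27 m²).
The 27 m² tied up in ceramics vitrine is better spent on 2×interactive orrery — total rises to 570 (30 m²).
That's the maximum — no swap from here does better than 570.

570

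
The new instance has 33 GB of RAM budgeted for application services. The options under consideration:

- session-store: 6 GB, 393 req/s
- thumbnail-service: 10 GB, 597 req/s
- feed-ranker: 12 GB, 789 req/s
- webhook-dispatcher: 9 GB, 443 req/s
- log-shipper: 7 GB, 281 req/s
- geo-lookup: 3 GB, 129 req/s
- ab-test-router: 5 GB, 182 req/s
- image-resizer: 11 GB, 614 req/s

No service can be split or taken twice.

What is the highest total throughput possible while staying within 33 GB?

Ranking by ratio (throughput/GB): feed-ranker 65.75, session-store 65.50, thumbnail-service 59.70.
A density-first pass picks session-store + thumbnail-service + feed-ranker + geo-lookup — 1908 at 31 GB.
The 9 GB tied up in session-store and geo-lookup is better spent on image-resizer — total rises to 2000 (33 GB).
An exhaustive check of the 256 subsets confirms 2000.

2000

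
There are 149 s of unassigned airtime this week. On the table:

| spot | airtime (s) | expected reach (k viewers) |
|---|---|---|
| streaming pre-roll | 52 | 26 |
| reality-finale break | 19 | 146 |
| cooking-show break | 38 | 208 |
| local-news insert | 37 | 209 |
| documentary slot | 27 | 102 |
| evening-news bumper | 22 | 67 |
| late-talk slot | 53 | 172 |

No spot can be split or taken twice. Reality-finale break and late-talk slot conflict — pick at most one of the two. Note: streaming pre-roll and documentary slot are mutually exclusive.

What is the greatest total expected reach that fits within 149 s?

732

The ratio ordering already packs tightly: reality-finale break + cooking-show break + local-news insert + documentary slot + evening-news bumper, 143 s, 732.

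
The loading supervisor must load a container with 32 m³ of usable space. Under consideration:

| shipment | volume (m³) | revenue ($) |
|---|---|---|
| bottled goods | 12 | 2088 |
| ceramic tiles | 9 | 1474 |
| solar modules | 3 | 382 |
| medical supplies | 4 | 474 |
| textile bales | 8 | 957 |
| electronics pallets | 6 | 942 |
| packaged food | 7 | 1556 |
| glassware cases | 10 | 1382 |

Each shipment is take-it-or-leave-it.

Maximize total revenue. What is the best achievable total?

The ratio heuristic lands on bottled goods + ceramic tiles + solar modules + packaged food (5500) but leaves 1 m³ idle.
Dropping solar modules frees 3 m³; slotting in medical supplies (4 m³) lifts the total to 5592 at 32 m³.
No other feasible combination exceeds 5592.

5592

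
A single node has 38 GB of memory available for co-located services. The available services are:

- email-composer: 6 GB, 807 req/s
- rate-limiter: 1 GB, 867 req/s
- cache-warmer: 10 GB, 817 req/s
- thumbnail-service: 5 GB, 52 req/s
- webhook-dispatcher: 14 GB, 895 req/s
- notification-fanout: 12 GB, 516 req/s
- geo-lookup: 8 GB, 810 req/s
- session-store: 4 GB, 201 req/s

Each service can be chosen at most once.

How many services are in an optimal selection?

Best achievable throughput is 3817.
For example email-composer + rate-limiter + cache-warmer + notification-fanout + geo-lookup achieves it, using 37 GB.
Every optimal selection uses 5 services.

5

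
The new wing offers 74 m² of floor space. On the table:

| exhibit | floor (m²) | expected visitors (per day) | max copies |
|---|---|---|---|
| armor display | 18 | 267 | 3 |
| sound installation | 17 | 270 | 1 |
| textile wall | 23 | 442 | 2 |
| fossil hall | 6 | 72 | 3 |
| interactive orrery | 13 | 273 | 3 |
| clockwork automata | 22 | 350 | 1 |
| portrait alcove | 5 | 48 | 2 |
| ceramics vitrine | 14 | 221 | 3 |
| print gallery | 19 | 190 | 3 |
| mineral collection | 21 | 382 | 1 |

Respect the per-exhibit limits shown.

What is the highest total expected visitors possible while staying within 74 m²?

Greedy by ratio would take textile wall + 2×fossil hall + 3×interactive orrery: 74 m² used, total 1405.
Dropping 2×fossil hall and interactive orrery frees 25 m²; slotting in textile wall (23 m²) lifts the total to 1430 at 72 m².
Nothing else within 74 m² beats 1430.

1430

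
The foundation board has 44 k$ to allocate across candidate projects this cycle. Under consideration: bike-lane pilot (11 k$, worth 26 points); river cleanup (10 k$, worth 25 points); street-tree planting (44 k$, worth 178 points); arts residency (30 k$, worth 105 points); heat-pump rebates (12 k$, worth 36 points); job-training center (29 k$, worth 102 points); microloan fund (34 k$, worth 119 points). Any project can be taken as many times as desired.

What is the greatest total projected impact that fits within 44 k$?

178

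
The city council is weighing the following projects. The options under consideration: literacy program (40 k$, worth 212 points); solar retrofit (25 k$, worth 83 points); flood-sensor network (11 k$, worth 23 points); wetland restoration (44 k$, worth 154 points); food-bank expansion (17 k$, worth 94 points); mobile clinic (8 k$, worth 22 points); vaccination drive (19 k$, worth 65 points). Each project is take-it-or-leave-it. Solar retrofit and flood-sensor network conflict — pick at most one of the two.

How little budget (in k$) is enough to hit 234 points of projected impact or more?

48

Look for the lowest-budget combination reaching 234.
Taking literacy program + mobile clinic gives 234 (≥ 234) for 48 k$.
Below 48 k$ the best achievable stays under 234.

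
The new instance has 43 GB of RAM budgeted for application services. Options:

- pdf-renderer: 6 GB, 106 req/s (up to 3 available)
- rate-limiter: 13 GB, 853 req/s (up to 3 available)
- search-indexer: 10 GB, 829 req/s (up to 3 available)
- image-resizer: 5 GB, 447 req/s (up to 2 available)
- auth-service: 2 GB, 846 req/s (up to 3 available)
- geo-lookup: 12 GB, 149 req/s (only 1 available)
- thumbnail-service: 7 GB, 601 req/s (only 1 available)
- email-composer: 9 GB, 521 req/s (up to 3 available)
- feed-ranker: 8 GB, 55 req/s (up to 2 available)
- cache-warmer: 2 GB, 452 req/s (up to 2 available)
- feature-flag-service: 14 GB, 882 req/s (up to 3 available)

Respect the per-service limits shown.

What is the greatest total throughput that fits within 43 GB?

Density check — auth-service 423.00, cache-warmer 226.00, image-resizer 89.40 are the best per GB.
Greedy by ratio would take pdf-renderer + search-indexer + 2×image-resizer + 3×auth-service + thumbnail-service + 2×cache-warmer: 43 GB used, total 5872.
The 11 GB tied up in pdf-renderer and image-resizer is better spent on search-indexer — total rises to 6148 (42 GB).
Every other selection either busts 43 GB or exceeds an availability limit or fails to beat 6148.

6148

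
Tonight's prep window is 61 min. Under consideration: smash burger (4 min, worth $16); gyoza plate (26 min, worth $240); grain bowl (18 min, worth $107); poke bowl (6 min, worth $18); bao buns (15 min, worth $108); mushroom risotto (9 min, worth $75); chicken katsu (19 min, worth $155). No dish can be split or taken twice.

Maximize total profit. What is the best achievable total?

Greedy by ratio would take smash burger + gyoza plate + mushroom risotto + chicken katsu: 58 min used, total 486.
Dropping smash burger and mushroom risotto frees 13 min; slotting in bao buns (15 min) lifts the total to 503 at 60 min.
The spare 1 min is too small for any remaining dish, and no exchange beats 503.

503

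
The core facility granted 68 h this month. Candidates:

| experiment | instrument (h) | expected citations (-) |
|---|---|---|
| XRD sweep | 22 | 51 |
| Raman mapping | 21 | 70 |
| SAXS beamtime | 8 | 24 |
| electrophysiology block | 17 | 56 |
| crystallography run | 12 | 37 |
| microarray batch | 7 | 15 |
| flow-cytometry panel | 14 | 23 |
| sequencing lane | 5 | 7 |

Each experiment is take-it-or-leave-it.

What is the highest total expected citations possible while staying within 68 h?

202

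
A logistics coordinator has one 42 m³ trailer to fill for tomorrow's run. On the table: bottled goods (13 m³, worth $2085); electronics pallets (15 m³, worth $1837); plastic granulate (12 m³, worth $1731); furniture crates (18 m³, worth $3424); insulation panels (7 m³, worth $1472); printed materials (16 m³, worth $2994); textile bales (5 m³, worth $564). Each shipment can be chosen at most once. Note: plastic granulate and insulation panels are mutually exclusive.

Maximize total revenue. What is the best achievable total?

7890

Taking furniture crates + insulation panels + printed materials: 41 m³ used, 7890 in revenue.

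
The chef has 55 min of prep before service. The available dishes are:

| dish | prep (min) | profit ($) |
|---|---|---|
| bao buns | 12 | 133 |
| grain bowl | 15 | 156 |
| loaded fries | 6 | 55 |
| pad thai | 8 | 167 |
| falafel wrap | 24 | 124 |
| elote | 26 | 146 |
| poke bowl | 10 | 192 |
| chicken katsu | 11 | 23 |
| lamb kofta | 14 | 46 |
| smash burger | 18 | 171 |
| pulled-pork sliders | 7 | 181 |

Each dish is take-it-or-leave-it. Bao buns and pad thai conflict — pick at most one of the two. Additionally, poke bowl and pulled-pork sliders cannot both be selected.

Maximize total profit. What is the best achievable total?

730

Best packing: grain bowl + loaded fries + pad thai + smash burger + pulled-pork sliders — 54 min, 730 total.
The closest alternative, grain bowl + pad thai + poke bowl + smash burger, reaches only 686.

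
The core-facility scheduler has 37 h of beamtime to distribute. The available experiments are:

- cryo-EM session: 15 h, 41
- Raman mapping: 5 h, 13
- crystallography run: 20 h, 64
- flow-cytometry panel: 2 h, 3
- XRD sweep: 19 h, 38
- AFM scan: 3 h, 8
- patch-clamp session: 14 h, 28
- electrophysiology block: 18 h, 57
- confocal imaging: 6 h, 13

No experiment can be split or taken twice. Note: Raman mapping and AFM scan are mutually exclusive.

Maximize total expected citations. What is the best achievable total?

108

Density check — crystallography run 3.20, electrophysiology block 3.17, cryo-EM session 2.73, AFM scan 2.67 are the best per h.
Best packing: cryo-EM session + crystallography run + flow-cytometry panel — 37 h, 108 total.
Every other selection either busts 37 h or breaks a pairing rule or fails to beat 108.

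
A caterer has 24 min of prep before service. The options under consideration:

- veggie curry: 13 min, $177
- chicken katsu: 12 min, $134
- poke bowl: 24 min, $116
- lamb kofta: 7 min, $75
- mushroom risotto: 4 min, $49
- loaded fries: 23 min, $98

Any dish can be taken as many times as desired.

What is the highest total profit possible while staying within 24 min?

301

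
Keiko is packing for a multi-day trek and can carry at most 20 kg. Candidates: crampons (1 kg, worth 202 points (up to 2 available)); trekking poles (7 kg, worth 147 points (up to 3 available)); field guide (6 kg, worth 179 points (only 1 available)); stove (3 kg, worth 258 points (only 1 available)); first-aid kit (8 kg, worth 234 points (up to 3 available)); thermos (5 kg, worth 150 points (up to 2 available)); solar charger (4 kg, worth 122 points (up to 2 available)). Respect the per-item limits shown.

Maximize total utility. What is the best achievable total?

1113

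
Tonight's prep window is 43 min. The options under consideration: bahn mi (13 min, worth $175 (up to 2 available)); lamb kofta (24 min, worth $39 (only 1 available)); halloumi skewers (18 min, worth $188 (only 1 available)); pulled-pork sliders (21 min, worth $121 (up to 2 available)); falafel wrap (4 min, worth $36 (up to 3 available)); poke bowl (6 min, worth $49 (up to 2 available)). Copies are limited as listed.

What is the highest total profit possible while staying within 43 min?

484

Ranking by ratio (profit/min): bahn mi 13.46, halloumi skewers 10.44, falafel wrap 9.00, poke bowl 8.17.
Filling by ratio: 2×bahn mi + 3×falafel wrap for 458, with 5 min left unused.
Replace 2×falafel wrap with 2×poke bowl: the trade gains 26 net, giving 484 at 42 min.
Every other selection either busts 43 min or exceeds an availability limit or fails to beat 484.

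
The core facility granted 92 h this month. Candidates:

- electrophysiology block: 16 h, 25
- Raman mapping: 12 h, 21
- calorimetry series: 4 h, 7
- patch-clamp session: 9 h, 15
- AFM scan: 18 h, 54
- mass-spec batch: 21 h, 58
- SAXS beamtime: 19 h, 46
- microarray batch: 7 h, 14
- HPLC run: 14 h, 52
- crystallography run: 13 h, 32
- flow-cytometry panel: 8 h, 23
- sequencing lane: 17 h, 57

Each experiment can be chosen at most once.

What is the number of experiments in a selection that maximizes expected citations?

The maximum expected citations within 92 h is 276.
For example AFM scan + mass-spec batch + HPLC run + crystallography run + flow-cytometry panel + sequencing lane achieves it, using 91 h.
Every optimal selection uses 6 experiments.

6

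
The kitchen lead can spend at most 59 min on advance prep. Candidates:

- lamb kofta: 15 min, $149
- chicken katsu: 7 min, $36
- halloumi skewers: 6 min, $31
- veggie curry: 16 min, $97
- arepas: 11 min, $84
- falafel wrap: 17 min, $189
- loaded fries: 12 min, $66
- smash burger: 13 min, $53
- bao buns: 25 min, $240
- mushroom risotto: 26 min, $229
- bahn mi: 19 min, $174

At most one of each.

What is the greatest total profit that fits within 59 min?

Ranking by ratio (profit/min): falafel wrap 11.12, lamb kofta 9.93, bao buns 9.60.
Best packing: lamb kofta + falafel wrap + bao buns — 57 min, 578 total.
No other feasible combination exceeds 578.

578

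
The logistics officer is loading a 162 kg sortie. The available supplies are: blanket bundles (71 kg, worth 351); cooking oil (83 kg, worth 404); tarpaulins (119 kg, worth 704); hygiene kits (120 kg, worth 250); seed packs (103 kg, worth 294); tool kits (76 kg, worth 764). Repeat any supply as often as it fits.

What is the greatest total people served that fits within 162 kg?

2×tool kits uses 152 of the 162 kg and totals 1528.
Nothing else within 162 kg beats 1528.

1528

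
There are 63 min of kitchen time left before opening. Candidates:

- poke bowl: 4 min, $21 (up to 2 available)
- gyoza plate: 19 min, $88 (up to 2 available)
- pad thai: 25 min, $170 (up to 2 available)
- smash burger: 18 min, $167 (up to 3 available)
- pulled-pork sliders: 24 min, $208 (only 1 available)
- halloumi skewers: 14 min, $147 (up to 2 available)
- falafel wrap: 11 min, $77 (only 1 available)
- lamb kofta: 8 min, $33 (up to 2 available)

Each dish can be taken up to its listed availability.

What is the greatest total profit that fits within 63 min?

The ratio heuristic lands on poke bowl + smash burger + 2×halloumi skewers + falafel wrap (559) but leaves 2 min idle.
Dropping poke bowl and smash burger frees 22 min; slotting in pulled-pork sliders (24 min) lifts the total to 579 at 63 min.
Nothing else within 63 min beats 579.

579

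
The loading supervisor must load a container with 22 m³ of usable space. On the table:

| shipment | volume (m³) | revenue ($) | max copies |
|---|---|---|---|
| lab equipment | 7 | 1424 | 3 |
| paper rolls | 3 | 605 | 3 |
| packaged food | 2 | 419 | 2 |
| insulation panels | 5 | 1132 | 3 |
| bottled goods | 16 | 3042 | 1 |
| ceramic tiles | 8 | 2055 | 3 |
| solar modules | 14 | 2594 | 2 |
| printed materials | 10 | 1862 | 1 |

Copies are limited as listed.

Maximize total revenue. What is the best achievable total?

5320

By revenue per m³: ceramic tiles 256.88, insulation panels 226.40, packaged food 209.50 lead.
Taking the top-ratio shipments first gives insulation panels + 2×ceramic tiles for 5242 (21 m³).
Dropping insulation panels frees 5 m³; slotting in 2×paper rolls (6 m³) lifts the total to 5320 at 22 m³.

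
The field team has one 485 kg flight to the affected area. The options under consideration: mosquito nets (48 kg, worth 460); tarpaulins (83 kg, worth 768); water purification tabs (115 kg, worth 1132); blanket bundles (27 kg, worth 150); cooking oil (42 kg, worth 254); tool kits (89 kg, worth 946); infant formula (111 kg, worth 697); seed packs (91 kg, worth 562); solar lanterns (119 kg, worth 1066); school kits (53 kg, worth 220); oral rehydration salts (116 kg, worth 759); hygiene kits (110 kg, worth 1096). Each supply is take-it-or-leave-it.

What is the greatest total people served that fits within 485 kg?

Taking the top-ratio supplies first gives mosquito nets + tarpaulins + water purification tabs + blanket bundles + tool kits + hygiene kits for 4552 (472 kg).
The 110 kg tied up in tarpaulins and blanket bundles is better spent on solar lanterns — total rises to 4700 (481 kg).

4700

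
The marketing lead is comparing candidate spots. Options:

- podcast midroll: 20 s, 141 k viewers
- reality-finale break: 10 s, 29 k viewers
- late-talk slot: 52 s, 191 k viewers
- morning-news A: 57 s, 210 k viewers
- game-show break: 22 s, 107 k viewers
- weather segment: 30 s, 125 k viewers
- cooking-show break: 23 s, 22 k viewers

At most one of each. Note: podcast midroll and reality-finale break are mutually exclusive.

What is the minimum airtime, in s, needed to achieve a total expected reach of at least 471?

Minimise s subject to total expected reach ≥ 471.
podcast midroll + morning-news A + weather segment: 476 expected reach at 107 s.
No combination under 107 s hits 471.

107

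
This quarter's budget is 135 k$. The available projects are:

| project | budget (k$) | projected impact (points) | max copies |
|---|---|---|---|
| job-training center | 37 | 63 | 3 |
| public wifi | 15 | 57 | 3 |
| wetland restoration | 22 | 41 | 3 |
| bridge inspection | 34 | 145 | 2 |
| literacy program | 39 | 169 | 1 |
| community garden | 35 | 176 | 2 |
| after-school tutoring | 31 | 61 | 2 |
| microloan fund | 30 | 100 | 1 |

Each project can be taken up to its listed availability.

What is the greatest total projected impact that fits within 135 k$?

611

Density check — community garden 5.03, literacy program 4.33, bridge inspection 4.26, public wifi 3.80 are the best per k$.
Greedy by ratio would take public wifi + literacy program + 2×community garden: 124 k$ used, total 578.
Replace literacy program with public wifi + bridge inspection: the trade gains 33 net, giving 611 at 134 k$.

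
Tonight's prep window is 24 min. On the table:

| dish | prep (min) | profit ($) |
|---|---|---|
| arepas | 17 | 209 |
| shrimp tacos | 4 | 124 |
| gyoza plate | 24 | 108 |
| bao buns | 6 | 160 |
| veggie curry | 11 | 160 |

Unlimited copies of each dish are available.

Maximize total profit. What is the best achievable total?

744

Best packing: 6×shrimp tacos — 24 min, 744 total.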